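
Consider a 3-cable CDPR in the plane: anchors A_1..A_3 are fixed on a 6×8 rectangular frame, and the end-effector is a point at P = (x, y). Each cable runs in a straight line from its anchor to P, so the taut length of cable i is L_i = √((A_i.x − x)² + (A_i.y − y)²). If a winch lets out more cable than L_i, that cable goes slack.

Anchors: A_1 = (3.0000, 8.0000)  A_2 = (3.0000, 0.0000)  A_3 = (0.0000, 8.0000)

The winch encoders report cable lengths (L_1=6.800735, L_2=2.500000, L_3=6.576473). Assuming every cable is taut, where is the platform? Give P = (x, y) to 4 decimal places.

(1.0000, 1.5000)

expand ‖A_i−P‖²=L_i² and subtract eq 1 (c_i ≔ ‖A_i‖²−L_i²)
c_1 = 9.0000+64.0000−46.2500 = 26.7500
eq1−eq2 → [0.0000  16.0000]·P = 24.0000
eq1−eq3 → [6.0000  0.0000]·P = 6.0000
2×2 solve → P = (1.0000, 1.5000)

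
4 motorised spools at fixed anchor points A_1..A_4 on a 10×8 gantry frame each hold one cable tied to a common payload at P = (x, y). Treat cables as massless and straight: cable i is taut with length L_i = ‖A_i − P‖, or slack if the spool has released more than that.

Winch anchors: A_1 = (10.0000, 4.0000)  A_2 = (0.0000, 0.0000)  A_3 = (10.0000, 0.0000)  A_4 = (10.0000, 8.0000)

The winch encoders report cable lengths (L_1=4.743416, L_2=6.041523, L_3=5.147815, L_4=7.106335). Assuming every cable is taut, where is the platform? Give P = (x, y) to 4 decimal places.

expand ‖A_i−P‖²=L_i² and subtract eq 1 (k_i ≔ ‖A_i‖²−L_i²)
k_1 = 100.0000+16.0000−22.5000 = 93.5000
eq1−eq2 → [20.0000  8.0000]·P = 130.0000
eq1−eq3 → [0.0000  8.0000]·P = 20.0000
eq1−eq4 → [0.0000  -8.0000]·P = -20.0000
2×2 solve → P = (5.5000, 2.5000)
check cable 4: ‖A_4−P‖² = 50.5000 ≈ L_4² = 50.5000 ✓

(5.5000, 2.5000)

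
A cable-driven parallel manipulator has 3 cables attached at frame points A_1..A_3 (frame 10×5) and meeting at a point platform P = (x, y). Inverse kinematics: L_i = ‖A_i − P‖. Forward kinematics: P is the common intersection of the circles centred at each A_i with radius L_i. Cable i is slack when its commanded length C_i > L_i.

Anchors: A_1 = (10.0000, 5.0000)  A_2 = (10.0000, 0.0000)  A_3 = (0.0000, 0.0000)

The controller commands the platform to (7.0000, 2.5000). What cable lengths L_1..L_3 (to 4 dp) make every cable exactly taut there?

L_1 = √((10.0000−7.0000)² + (5.0000−2.5000)²) = 3.9051
L_2 = √((10.0000−7.0000)² + (0.0000−2.5000)²) = 3.9051
L_3 = √((0.0000−7.0000)² + (0.0000−2.5000)²) = 7.4330

(3.9051, 3.9051, 7.4330)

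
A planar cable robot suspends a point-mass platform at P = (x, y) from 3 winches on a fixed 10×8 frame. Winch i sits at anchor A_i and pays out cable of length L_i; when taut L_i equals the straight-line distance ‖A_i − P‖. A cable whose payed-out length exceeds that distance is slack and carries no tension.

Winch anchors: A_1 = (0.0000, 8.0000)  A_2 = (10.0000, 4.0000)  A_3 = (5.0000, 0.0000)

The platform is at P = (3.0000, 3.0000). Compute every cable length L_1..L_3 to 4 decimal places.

L_1: Δ = A_1−P = (-3.0000, 5.0000) → ‖Δ‖ = √34.0000 = 5.8310
L_2: Δ = A_2−P = (7.0000, 1.0000) → ‖Δ‖ = √50.0000 = 7.0711
L_3: Δ = A_3−P = (2.0000, -3.0000) → ‖Δ‖ = √13.0000 = 3.6056

(5.8310, 7.0711, 3.6056)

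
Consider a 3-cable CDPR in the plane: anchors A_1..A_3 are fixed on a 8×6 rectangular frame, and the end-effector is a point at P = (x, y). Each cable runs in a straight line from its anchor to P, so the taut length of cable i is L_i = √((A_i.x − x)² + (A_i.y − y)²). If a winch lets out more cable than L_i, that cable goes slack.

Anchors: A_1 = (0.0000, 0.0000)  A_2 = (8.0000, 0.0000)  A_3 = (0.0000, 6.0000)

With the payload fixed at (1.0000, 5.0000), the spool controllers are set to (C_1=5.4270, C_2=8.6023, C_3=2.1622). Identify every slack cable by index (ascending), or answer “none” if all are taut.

i=1: geometric 5.0990 vs commanded 5.4270 ⇒ slack
i=2: geometric 8.6023 vs commanded 8.6023 ⇒ taut
i=3: geometric 1.4142 vs commanded 2.1622 ⇒ slack

1, 3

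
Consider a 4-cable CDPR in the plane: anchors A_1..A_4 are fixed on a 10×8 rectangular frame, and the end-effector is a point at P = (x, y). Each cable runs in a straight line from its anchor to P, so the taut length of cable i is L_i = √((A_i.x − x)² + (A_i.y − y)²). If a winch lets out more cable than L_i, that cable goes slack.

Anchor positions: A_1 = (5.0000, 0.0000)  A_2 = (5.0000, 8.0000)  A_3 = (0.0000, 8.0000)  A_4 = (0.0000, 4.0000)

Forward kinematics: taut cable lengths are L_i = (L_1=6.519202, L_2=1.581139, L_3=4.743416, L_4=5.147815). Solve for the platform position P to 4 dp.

expand ‖A_i−P‖²=L_i² and subtract eq 1 (q_i ≔ ‖A_i‖²−L_i²)
q_1 = 25.0000+0.0000−42.5000 = -17.5000
eq1−eq2 → [0.0000  -16.0000]·P = -104.0000
eq1−eq3 → [10.0000  -16.0000]·P = -59.0000
eq1−eq4 → [10.0000  -8.0000]·P = -7.0000
2×2 solve → P = (4.5000, 6.5000)
check cable 4: ‖A_4−P‖² = 26.5000 ≈ L_4² = 26.5000 ✓

(4.5000, 6.5000)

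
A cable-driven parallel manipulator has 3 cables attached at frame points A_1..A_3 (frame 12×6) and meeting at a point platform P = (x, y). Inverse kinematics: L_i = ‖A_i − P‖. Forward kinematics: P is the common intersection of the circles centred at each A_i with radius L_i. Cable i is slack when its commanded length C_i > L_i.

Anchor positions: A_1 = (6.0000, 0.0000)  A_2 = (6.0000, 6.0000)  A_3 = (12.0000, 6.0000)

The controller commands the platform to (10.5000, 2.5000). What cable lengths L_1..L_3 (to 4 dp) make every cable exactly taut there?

(5.1478, 5.7009, 3.8079)

L_1 = √((6.0000−10.5000)² + (0.0000−2.5000)²) = 5.1478
L_2 = √((6.0000−10.5000)² + (6.0000−2.5000)²) = 5.7009
L_3 = √((12.0000−10.5000)² + (6.0000−2.5000)²) = 3.8079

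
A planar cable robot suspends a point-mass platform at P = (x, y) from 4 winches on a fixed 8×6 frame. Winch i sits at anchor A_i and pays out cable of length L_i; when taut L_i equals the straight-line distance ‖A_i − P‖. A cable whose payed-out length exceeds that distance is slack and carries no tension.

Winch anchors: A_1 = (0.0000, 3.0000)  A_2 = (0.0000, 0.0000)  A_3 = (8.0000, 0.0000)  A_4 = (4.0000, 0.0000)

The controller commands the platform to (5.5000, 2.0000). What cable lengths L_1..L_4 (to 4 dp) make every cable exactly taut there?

L_1: Δ = A_1−P = (-5.5000, 1.0000) → ‖Δ‖ = √31.2500 = 5.5902
L_2: Δ = A_2−P = (-5.5000, -2.0000) → ‖Δ‖ = √34.2500 = 5.8523
L_3: Δ = A_3−P = (2.5000, -2.0000) → ‖Δ‖ = √10.2500 = 3.2016
L_4: Δ = A_4−P = (-1.5000, -2.0000) → ‖Δ‖ = √6.2500 = 2.5000

(5.5902, 5.8523, 3.2016, 2.5000)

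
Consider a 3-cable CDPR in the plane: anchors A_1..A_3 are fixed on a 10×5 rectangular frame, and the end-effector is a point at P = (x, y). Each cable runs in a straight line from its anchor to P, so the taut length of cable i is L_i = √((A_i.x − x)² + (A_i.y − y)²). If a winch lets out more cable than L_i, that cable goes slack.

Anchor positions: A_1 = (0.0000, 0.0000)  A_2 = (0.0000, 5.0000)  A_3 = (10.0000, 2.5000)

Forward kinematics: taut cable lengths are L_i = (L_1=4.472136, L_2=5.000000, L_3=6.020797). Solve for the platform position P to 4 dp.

(4.0000, 2.0000)

circle eqns → linear via eq_j − eq_1; set c_j = A_j·A_j − L_j²
c_1 = 0.0000+0.0000−20.0000 = -20.0000
0.0000·x − 10.0000·y = c_1−c_2 = -20.0000
-20.0000·x − 5.0000·y = c_1−c_3 = -90.0000
solve first two rows → x=4.0000, y=2.0000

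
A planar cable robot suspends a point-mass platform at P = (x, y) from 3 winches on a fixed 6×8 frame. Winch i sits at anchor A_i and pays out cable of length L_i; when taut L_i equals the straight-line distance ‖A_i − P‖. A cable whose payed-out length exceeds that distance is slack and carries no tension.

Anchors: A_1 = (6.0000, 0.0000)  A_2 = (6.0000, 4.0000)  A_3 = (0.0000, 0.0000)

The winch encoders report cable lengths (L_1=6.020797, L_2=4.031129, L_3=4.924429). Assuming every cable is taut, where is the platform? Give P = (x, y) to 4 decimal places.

expand ‖A_i−P‖²=L_i² and subtract eq 1 (c_i ≔ ‖A_i‖²−L_i²)
c_1 = 36.0000+0.0000−36.2500 = -0.2500
eq1−eq2 → [0.0000  -8.0000]·P = -36.0000
eq1−eq3 → [12.0000  0.0000]·P = 24.0000
2×2 solve → P = (2.0000, 4.5000)

(2.0000, 4.5000)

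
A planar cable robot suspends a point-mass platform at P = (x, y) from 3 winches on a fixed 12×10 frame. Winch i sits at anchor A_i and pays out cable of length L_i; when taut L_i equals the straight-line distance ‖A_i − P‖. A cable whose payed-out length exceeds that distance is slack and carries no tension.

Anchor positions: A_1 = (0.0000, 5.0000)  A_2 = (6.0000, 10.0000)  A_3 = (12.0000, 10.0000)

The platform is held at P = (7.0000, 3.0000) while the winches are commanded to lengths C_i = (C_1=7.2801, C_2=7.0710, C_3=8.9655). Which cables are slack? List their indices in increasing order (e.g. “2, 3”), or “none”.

3

cable 1: L_1 = ‖A_1−P‖ = 7.2801;  C_1 = 7.2801 → taut
cable 2: L_2 = ‖A_2−P‖ = 7.0711;  C_2 = 7.0710 → taut
cable 3: L_3 = ‖A_3−P‖ = 8.6023;  C_3 = 8.9655 → slack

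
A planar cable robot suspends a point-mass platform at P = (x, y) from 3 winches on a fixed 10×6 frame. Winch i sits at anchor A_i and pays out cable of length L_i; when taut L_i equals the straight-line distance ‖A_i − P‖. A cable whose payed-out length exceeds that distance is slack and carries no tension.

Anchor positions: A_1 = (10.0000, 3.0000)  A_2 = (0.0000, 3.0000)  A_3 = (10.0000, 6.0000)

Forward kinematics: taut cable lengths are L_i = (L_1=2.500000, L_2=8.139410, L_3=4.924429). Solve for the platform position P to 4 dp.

(8.0000, 1.5000)

circle eqns → linear via eq_j − eq_1; set k_j = A_j·A_j − L_j²
k_1 = 100.0000+9.0000−6.2500 = 102.7500
20.0000·x + 0.0000·y = k_1−k_2 = 160.0000
0.0000·x − 6.0000·y = k_1−k_3 = -9.0000
solve first two rows → x=8.0000, y=1.5000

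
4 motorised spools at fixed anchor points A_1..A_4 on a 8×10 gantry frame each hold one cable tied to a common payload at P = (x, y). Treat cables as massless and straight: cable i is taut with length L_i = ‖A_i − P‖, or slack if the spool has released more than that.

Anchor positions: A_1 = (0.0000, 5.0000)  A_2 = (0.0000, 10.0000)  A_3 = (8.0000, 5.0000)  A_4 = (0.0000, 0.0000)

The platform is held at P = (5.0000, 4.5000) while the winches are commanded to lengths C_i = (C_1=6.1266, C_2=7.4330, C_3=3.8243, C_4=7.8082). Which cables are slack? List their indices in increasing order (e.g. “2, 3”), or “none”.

i=1: geometric 5.0249 vs commanded 6.1266 ⇒ slack
i=2: geometric 7.4330 vs commanded 7.4330 ⇒ taut
i=3: geometric 3.0414 vs commanded 3.8243 ⇒ slack
i=4: geometric 6.7268 vs commanded 7.8082 ⇒ slack

1, 3, 4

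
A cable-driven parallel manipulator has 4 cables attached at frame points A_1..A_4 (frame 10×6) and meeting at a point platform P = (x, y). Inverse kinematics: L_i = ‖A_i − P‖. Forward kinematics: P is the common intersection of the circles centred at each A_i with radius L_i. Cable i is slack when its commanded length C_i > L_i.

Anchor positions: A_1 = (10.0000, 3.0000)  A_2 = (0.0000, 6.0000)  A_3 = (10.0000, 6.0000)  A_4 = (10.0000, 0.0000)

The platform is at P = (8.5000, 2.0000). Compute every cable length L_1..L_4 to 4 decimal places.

(1.8028, 9.3941, 4.2720, 2.5000)

L_1: Δ = A_1−P = (1.5000, 1.0000) → ‖Δ‖ = √3.2500 = 1.8028
L_2: Δ = A_2−P = (-8.5000, 4.0000) → ‖Δ‖ = √88.2500 = 9.3941
L_3: Δ = A_3−P = (1.5000, 4.0000) → ‖Δ‖ = √18.2500 = 4.2720
L_4: Δ = A_4−P = (1.5000, -2.0000) → ‖Δ‖ = √6.2500 = 2.5000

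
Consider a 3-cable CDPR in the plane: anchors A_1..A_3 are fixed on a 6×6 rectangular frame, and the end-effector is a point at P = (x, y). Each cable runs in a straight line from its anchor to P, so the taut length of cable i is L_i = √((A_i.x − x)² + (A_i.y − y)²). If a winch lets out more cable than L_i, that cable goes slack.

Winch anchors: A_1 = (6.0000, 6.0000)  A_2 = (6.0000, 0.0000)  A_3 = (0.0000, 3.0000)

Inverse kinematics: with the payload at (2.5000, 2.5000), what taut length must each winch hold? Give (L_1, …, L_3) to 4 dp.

L_1 = √((6.0000−2.5000)² + (6.0000−2.5000)²) = 4.9497
L_2 = √((6.0000−2.5000)² + (0.0000−2.5000)²) = 4.3012
L_3 = √((0.0000−2.5000)² + (3.0000−2.5000)²) = 2.5495

(4.9497, 4.3012, 2.5495)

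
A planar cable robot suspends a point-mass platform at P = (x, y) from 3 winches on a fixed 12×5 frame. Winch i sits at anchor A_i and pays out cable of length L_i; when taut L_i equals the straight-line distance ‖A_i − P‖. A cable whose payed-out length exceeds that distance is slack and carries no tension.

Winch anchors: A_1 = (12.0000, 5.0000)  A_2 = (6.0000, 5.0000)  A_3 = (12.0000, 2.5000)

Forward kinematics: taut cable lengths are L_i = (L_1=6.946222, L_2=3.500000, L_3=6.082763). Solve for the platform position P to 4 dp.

(6.0000, 1.5000)

expand ‖A_i−P‖²=L_i² and subtract eq 1 (c_i ≔ ‖A_i‖²−L_i²)
c_1 = 144.0000+25.0000−48.2500 = 120.7500
eq1−eq2 → [12.0000  0.0000]·P = 72.0000
eq1−eq3 → [0.0000  5.0000]·P = 7.5000
2×2 solve → P = (6.0000, 1.5000)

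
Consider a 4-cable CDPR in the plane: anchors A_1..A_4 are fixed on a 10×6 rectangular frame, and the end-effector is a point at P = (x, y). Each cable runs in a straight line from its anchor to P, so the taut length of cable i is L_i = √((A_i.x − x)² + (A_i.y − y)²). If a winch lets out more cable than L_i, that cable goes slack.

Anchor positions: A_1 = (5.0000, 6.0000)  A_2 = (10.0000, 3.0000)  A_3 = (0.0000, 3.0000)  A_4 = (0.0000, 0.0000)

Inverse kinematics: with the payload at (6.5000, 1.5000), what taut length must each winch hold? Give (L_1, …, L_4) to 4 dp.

(4.7434, 3.8079, 6.6708, 6.6708)

cable 1: Δx=-1.5000, Δy=4.5000; L_1 = √(Δx²+Δy²) = 4.7434
cable 2: Δx=3.5000, Δy=1.5000; L_2 = √(Δx²+Δy²) = 3.8079
cable 3: Δx=-6.5000, Δy=1.5000; L_3 = √(Δx²+Δy²) = 6.6708
cable 4: Δx=-6.5000, Δy=-1.5000; L_4 = √(Δx²+Δy²) = 6.6708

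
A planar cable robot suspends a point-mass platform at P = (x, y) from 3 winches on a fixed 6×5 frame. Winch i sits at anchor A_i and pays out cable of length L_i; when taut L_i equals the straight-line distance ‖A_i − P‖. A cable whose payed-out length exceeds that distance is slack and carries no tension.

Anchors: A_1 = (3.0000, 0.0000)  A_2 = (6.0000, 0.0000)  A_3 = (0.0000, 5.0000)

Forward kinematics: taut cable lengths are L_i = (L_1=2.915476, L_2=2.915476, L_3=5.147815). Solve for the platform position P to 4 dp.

(4.5000, 2.5000)

each cable: (A_i−P)·(A_i−P) = L_i²; let q_i = ‖A_i‖²−L_i²
q_1 = 9.0000+0.0000−8.5000 = 0.5000
row 1: -6.0000x + 0.0000y = -27.0000  (q_2=27.5000)
row 2: 6.0000x − 10.0000y = 2.0000  (q_3=-1.5000)
Cramer on rows 1–2 → x = 4.5000, y = 2.5000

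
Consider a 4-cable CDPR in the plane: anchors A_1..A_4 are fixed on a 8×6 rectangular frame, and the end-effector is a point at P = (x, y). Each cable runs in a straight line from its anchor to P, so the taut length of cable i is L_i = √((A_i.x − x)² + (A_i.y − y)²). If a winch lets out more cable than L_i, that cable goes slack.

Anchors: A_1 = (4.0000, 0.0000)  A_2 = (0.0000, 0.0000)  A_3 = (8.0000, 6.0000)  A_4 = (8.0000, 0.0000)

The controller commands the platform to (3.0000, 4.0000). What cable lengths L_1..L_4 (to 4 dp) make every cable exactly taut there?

L_1: Δ = A_1−P = (1.0000, -4.0000) → ‖Δ‖ = √17.0000 = 4.1231
L_2: Δ = A_2−P = (-3.0000, -4.0000) → ‖Δ‖ = √25.0000 = 5.0000
L_3: Δ = A_3−P = (5.0000, 2.0000) → ‖Δ‖ = √29.0000 = 5.3852
L_4: Δ = A_4−P = (5.0000, -4.0000) → ‖Δ‖ = √41.0000 = 6.4031

(4.1231, 5.0000, 5.3852, 6.4031)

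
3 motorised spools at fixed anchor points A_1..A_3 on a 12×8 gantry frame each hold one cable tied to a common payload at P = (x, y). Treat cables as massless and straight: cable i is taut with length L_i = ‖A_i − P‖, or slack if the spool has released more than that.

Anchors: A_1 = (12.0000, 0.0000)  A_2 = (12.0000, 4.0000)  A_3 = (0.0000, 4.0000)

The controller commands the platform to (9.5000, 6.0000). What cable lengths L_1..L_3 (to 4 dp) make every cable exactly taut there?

(6.5000, 3.2016, 9.7082)

L_1: Δ = A_1−P = (2.5000, -6.0000) → ‖Δ‖ = √42.2500 = 6.5000
L_2: Δ = A_2−P = (2.5000, -2.0000) → ‖Δ‖ = √10.2500 = 3.2016
L_3: Δ = A_3−P = (-9.5000, -2.0000) → ‖Δ‖ = √94.2500 = 9.7082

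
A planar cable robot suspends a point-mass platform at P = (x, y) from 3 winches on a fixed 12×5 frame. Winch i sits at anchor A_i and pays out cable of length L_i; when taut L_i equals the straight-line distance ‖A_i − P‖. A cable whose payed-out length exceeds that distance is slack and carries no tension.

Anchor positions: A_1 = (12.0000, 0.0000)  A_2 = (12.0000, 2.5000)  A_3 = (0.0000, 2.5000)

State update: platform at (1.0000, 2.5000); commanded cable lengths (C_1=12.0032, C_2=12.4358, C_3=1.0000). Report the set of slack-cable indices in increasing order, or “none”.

1, 2

cable 1: √((11.0000)²+(-2.5000)²)=11.2805, C_1=12.0032: slack
cable 2: √((11.0000)²+(0.0000)²)=11.0000, C_2=12.4358: slack
cable 3: √((-1.0000)²+(0.0000)²)=1.0000, C_3=1.0000: taut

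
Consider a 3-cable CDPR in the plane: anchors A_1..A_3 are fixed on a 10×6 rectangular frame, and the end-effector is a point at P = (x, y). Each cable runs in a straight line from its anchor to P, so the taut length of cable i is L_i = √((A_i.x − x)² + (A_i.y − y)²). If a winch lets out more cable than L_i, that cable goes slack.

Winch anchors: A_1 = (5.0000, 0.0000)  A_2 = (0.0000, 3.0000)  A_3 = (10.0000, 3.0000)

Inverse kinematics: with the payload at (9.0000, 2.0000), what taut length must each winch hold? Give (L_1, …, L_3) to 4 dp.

cable 1: Δx=-4.0000, Δy=-2.0000; L_1 = √(Δx²+Δy²) = 4.4721
cable 2: Δx=-9.0000, Δy=1.0000; L_2 = √(Δx²+Δy²) = 9.0554
cable 3: Δx=1.0000, Δy=1.0000; L_3 = √(Δx²+Δy²) = 1.4142

(4.4721, 9.0554, 1.4142)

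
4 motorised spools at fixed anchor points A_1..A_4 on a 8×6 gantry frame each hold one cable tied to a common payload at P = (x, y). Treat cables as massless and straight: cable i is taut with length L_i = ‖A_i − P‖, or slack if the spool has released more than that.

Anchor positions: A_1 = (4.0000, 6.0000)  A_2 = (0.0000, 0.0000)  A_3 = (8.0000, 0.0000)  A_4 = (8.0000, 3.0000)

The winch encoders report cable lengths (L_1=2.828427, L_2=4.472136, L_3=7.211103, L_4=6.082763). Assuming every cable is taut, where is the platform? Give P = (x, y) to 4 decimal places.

(2.0000, 4.0000)

each cable: (A_i−P)·(A_i−P) = L_i²; let k_i = ‖A_i‖²−L_i²
k_1 = 16.0000+36.0000−8.0000 = 44.0000
row 1: 8.0000x + 12.0000y = 64.0000  (k_2=-20.0000)
row 2: -8.0000x + 12.0000y = 32.0000  (k_3=12.0000)
row 3: -8.0000x + 6.0000y = 8.0000  (k_4=36.0000)
Cramer on rows 1–2 → x = 2.0000, y = 4.0000
check cable 4: ‖A_4−P‖² = 37.0000 ≈ L_4² = 37.0000 ✓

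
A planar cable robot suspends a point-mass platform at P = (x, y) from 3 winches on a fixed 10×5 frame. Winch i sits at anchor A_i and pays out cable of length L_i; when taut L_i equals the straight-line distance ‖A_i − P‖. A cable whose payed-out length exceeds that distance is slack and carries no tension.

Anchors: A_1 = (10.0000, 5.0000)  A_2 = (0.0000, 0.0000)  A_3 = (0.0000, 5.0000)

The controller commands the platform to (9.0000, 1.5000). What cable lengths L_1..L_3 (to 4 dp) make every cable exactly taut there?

(3.6401, 9.1241, 9.6566)

L_1 = √((10.0000−9.0000)² + (5.0000−1.5000)²) = 3.6401
L_2 = √((0.0000−9.0000)² + (0.0000−1.5000)²) = 9.1241
L_3 = √((0.0000−9.0000)² + (5.0000−1.5000)²) = 9.6566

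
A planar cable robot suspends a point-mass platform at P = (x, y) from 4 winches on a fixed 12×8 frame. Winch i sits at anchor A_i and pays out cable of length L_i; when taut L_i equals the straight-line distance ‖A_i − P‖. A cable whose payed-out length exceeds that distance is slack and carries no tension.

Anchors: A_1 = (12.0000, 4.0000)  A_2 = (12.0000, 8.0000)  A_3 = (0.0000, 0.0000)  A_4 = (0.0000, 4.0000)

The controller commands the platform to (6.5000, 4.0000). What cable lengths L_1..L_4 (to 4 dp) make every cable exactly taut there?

(5.5000, 6.8007, 7.6322, 6.5000)

cable 1: Δx=5.5000, Δy=0.0000; L_1 = √(Δx²+Δy²) = 5.5000
cable 2: Δx=5.5000, Δy=4.0000; L_2 = √(Δx²+Δy²) = 6.8007
cable 3: Δx=-6.5000, Δy=-4.0000; L_3 = √(Δx²+Δy²) = 7.6322
cable 4: Δx=-6.5000, Δy=0.0000; L_4 = √(Δx²+Δy²) = 6.5000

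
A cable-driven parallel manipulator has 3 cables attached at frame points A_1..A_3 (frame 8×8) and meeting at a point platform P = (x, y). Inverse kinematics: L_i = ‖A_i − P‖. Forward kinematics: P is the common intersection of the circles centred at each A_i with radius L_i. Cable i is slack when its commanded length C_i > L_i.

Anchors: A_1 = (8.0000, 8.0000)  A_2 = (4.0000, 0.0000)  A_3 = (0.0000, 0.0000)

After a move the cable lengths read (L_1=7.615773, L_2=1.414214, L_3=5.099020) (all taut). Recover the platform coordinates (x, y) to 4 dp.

(5.0000, 1.0000)

circle eqns → linear via eq_j − eq_1; set k_j = A_j·A_j − L_j²
k_1 = 64.0000+64.0000−58.0000 = 70.0000
8.0000·x + 16.0000·y = k_1−k_2 = 56.0000
16.0000·x + 16.0000·y = k_1−k_3 = 96.0000
solve first two rows → x=5.0000, y=1.0000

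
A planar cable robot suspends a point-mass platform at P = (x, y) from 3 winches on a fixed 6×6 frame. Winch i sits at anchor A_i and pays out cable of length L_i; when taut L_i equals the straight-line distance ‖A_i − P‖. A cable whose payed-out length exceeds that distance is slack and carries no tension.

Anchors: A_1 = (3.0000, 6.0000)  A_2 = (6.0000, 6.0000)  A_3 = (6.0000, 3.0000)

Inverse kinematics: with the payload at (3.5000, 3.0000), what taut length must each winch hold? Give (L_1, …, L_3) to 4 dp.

(3.0414, 3.9051, 2.5000)

L_1: Δ = A_1−P = (-0.5000, 3.0000) → ‖Δ‖ = √9.2500 = 3.0414
L_2: Δ = A_2−P = (2.5000, 3.0000) → ‖Δ‖ = √15.2500 = 3.9051
L_3: Δ = A_3−P = (2.5000, 0.0000) → ‖Δ‖ = √6.2500 = 2.5000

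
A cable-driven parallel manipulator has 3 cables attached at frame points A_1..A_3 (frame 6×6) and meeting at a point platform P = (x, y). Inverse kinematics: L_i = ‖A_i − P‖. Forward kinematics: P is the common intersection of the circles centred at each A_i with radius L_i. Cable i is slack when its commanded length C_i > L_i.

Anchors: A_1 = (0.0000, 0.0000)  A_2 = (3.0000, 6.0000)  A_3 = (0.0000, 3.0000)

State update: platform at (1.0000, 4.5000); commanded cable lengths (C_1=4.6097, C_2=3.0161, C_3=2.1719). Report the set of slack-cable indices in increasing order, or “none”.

2, 3

cable 1: √((-1.0000)²+(-4.5000)²)=4.6098, C_1=4.6097: taut
cable 2: √((2.0000)²+(1.5000)²)=2.5000, C_2=3.0161: slack
cable 3: √((-1.0000)²+(-1.5000)²)=1.8028, C_3=2.1719: slack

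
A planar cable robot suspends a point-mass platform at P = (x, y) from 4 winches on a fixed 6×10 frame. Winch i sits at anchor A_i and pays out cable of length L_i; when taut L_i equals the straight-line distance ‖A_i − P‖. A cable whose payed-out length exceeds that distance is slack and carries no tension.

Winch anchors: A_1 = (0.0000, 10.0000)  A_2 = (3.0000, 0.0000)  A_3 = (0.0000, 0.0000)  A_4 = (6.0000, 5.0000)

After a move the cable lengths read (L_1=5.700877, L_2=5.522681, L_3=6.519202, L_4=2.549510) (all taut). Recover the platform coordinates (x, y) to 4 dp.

expand ‖A_i−P‖²=L_i² and subtract eq 1 (c_i ≔ ‖A_i‖²−L_i²)
c_1 = 0.0000+100.0000−32.5000 = 67.5000
eq1−eq2 → [-6.0000  20.0000]·P = 89.0000
eq1−eq3 → [0.0000  20.0000]·P = 110.0000
eq1−eq4 → [-12.0000  10.0000]·P = 13.0000
2×2 solve → P = (3.5000, 5.5000)
check cable 4: ‖A_4−P‖² = 6.5000 ≈ L_4² = 6.5000 ✓

(3.5000, 5.5000)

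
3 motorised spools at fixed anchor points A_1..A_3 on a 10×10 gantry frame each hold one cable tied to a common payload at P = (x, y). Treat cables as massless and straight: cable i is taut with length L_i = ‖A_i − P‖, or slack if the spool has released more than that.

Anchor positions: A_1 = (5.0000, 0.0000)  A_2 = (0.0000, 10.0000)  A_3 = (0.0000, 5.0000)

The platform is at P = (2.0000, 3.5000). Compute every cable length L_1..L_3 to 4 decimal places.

(4.6098, 6.8007, 2.5000)

cable 1: Δx=3.0000, Δy=-3.5000; L_1 = √(Δx²+Δy²) = 4.6098
cable 2: Δx=-2.0000, Δy=6.5000; L_2 = √(Δx²+Δy²) = 6.8007
cable 3: Δx=-2.0000, Δy=1.5000; L_3 = √(Δx²+Δy²) = 2.5000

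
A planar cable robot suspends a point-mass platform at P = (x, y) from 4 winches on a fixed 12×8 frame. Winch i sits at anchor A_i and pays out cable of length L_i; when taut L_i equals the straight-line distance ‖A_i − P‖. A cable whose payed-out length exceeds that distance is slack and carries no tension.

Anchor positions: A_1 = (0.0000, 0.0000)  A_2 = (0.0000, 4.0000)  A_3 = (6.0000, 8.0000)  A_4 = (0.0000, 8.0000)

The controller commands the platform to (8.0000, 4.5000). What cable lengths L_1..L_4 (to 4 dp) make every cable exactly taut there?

L_1 = √((0.0000−8.0000)² + (0.0000−4.5000)²) = 9.1788
L_2 = √((0.0000−8.0000)² + (4.0000−4.5000)²) = 8.0156
L_3 = √((6.0000−8.0000)² + (8.0000−4.5000)²) = 4.0311
L_4 = √((0.0000−8.0000)² + (8.0000−4.5000)²) = 8.7321

(9.1788, 8.0156, 4.0311, 8.7321)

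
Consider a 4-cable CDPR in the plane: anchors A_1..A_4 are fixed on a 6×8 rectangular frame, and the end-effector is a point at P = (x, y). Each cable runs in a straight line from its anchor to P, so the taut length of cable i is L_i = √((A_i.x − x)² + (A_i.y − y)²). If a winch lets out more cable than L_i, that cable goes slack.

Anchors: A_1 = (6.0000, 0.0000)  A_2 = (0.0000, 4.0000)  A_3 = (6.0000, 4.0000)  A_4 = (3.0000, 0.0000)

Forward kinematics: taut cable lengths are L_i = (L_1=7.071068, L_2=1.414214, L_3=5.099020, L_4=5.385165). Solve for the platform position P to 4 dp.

(1.0000, 5.0000)

each cable: (A_i−P)·(A_i−P) = L_i²; let k_i = ‖A_i‖²−L_i²
k_1 = 36.0000+0.0000−50.0000 = -14.0000
row 1: 12.0000x − 8.0000y = -28.0000  (k_2=14.0000)
row 2: 0.0000x − 8.0000y = -40.0000  (k_3=26.0000)
row 3: 6.0000x + 0.0000y = 6.0000  (k_4=-20.0000)
Cramer on rows 1–2 → x = 1.0000, y = 5.0000
check cable 4: ‖A_4−P‖² = 29.0000 ≈ L_4² = 29.0000 ✓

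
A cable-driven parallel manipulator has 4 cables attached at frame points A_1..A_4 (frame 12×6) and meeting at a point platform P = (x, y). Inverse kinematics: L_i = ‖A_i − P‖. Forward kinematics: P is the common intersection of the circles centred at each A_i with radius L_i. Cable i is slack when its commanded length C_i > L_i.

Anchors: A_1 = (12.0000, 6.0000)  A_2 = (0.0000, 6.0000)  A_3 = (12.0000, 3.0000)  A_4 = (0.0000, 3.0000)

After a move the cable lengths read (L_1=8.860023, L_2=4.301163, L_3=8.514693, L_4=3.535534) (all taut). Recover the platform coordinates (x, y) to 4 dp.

(3.5000, 3.5000)

each cable: (A_i−P)·(A_i−P) = L_i²; let q_i = ‖A_i‖²−L_i²
q_1 = 144.0000+36.0000−78.5000 = 101.5000
row 1: 24.0000x + 0.0000y = 84.0000  (q_2=17.5000)
row 2: 0.0000x + 6.0000y = 21.0000  (q_3=80.5000)
row 3: 24.0000x + 6.0000y = 105.0000  (q_4=-3.5000)
Cramer on rows 1–2 → x = 3.5000, y = 3.5000
check cable 4: ‖A_4−P‖² = 12.5000 ≈ L_4² = 12.5000 ✓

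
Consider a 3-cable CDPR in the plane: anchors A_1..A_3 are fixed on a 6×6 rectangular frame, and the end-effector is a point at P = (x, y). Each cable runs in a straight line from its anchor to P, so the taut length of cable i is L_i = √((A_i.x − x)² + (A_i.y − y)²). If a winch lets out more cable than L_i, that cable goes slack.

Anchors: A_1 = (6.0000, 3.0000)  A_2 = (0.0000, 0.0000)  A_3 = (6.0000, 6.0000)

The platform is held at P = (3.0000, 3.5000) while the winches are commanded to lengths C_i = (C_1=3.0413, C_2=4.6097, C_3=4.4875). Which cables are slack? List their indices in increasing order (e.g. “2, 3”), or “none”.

i=1: geometric 3.0414 vs commanded 3.0413 ⇒ taut
i=2: geometric 4.6098 vs commanded 4.6097 ⇒ taut
i=3: geometric 3.9051 vs commanded 4.4875 ⇒ slack

3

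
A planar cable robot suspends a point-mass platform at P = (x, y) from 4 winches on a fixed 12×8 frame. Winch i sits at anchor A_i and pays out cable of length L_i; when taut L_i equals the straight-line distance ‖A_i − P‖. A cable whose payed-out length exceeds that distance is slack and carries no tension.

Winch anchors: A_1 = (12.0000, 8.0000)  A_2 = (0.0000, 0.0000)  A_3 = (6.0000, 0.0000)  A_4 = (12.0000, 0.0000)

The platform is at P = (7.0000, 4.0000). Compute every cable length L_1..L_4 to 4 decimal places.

L_1: Δ = A_1−P = (5.0000, 4.0000) → ‖Δ‖ = √41.0000 = 6.4031
L_2: Δ = A_2−P = (-7.0000, -4.0000) → ‖Δ‖ = √65.0000 = 8.0623
L_3: Δ = A_3−P = (-1.0000, -4.0000) → ‖Δ‖ = √17.0000 = 4.1231
L_4: Δ = A_4−P = (5.0000, -4.0000) → ‖Δ‖ = √41.0000 = 6.4031

(6.4031, 8.0623, 4.1231, 6.4031)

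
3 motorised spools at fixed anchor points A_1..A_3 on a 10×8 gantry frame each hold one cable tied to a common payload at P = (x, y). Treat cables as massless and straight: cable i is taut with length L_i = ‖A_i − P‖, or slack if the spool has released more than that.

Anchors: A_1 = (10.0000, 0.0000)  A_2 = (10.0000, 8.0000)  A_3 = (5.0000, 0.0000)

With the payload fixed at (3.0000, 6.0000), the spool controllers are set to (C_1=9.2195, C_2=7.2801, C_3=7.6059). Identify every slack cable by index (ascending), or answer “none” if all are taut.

3

i=1: geometric 9.2195 vs commanded 9.2195 ⇒ taut
i=2: geometric 7.2801 vs commanded 7.2801 ⇒ taut
i=3: geometric 6.3246 vs commanded 7.6059 ⇒ slack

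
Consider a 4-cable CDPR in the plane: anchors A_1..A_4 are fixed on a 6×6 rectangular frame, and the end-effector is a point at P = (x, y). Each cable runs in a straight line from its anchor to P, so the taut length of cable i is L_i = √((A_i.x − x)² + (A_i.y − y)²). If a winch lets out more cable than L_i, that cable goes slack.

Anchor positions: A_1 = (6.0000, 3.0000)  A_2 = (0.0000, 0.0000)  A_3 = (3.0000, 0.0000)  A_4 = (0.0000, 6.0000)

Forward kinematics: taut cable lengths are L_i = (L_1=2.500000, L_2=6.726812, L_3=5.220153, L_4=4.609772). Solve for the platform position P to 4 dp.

(4.5000, 5.0000)

circle eqns → linear via eq_j − eq_1; set c_j = A_j·A_j − L_j²
c_1 = 36.0000+9.0000−6.2500 = 38.7500
12.0000·x + 6.0000·y = c_1−c_2 = 84.0000
6.0000·x + 6.0000·y = c_1−c_3 = 57.0000
12.0000·x − 6.0000·y = c_1−c_4 = 24.0000
solve first two rows → x=4.5000, y=5.0000
check cable 4: ‖A_4−P‖² = 21.2500 ≈ L_4² = 21.2500 ✓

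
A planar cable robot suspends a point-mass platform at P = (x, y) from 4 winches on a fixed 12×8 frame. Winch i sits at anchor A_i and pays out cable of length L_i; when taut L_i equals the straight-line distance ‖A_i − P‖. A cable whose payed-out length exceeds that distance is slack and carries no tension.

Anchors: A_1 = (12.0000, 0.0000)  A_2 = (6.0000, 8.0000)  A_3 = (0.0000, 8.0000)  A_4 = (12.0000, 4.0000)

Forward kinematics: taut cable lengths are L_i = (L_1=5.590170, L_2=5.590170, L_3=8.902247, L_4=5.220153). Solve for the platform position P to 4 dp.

(7.0000, 2.5000)

circle eqns → linear via eq_j − eq_1; set k_j = A_j·A_j − L_j²
k_1 = 144.0000+0.0000−31.2500 = 112.7500
12.0000·x − 16.0000·y = k_1−k_2 = 44.0000
24.0000·x − 16.0000·y = k_1−k_3 = 128.0000
0.0000·x − 8.0000·y = k_1−k_4 = -20.0000
solve first two rows → x=7.0000, y=2.5000
check cable 4: ‖A_4−P‖² = 27.2500 ≈ L_4² = 27.2500 ✓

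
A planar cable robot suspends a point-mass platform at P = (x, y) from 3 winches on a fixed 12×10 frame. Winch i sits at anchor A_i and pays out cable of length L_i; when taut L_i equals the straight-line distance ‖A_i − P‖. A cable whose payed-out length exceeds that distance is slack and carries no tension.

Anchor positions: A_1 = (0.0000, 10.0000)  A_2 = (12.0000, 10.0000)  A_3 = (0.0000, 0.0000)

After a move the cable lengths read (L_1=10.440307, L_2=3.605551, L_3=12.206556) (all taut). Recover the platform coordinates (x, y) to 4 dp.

(10.0000, 7.0000)

each cable: (A_i−P)·(A_i−P) = L_i²; let q_i = ‖A_i‖²−L_i²
q_1 = 0.0000+100.0000−109.0000 = -9.0000
row 1: -24.0000x + 0.0000y = -240.0000  (q_2=231.0000)
row 2: 0.0000x + 20.0000y = 140.0000  (q_3=-149.0000)
Cramer on rows 1–2 → x = 10.0000, y = 7.0000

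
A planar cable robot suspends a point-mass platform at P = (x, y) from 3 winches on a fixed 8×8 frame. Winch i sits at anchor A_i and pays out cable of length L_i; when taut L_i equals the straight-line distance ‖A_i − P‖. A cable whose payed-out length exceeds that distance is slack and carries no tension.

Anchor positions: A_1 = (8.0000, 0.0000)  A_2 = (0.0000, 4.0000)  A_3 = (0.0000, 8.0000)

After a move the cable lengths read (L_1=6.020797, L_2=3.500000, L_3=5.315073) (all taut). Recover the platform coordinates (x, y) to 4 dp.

(3.5000, 4.0000)

expand ‖A_i−P‖²=L_i² and subtract eq 1 (c_i ≔ ‖A_i‖²−L_i²)
c_1 = 64.0000+0.0000−36.2500 = 27.7500
eq1−eq2 → [16.0000  -8.0000]·P = 24.0000
eq1−eq3 → [16.0000  -16.0000]·P = -8.0000
2×2 solve → P = (3.5000, 4.0000)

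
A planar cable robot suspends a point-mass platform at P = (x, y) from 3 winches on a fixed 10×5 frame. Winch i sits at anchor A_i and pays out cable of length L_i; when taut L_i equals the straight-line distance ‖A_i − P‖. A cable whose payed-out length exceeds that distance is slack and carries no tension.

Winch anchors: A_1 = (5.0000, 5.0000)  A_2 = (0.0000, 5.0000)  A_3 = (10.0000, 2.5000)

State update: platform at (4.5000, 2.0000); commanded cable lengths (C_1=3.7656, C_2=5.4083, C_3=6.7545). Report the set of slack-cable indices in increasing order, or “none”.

1, 3

cable 1: √((0.5000)²+(3.0000)²)=3.0414, C_1=3.7656: slack
cable 2: √((-4.5000)²+(3.0000)²)=5.4083, C_2=5.4083: taut
cable 3: √((5.5000)²+(0.5000)²)=5.5227, C_3=6.7545: slack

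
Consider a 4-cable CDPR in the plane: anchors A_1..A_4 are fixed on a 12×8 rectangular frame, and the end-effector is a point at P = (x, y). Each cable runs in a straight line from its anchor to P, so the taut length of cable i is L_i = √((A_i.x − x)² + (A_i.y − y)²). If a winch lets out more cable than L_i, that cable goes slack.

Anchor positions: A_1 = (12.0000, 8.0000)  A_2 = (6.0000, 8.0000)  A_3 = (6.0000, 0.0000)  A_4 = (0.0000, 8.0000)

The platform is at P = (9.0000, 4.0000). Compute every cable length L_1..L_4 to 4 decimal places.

(5.0000, 5.0000, 5.0000, 9.8489)

cable 1: Δx=3.0000, Δy=4.0000; L_1 = √(Δx²+Δy²) = 5.0000
cable 2: Δx=-3.0000, Δy=4.0000; L_2 = √(Δx²+Δy²) = 5.0000
cable 3: Δx=-3.0000, Δy=-4.0000; L_3 = √(Δx²+Δy²) = 5.0000
cable 4: Δx=-9.0000, Δy=4.0000; L_4 = √(Δx²+Δy²) = 9.8489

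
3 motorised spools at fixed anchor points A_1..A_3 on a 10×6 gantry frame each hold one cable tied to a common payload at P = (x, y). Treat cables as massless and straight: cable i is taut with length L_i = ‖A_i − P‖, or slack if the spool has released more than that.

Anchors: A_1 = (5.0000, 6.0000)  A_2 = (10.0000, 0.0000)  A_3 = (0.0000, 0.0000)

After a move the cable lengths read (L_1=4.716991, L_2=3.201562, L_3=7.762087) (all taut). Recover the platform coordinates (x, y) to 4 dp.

expand ‖A_i−P‖²=L_i² and subtract eq 1 (c_i ≔ ‖A_i‖²−L_i²)
c_1 = 25.0000+36.0000−22.2500 = 38.7500
eq1−eq2 → [-10.0000  12.0000]·P = -51.0000
eq1−eq3 → [10.0000  12.0000]·P = 99.0000
2×2 solve → P = (7.5000, 2.0000)

(7.5000, 2.0000)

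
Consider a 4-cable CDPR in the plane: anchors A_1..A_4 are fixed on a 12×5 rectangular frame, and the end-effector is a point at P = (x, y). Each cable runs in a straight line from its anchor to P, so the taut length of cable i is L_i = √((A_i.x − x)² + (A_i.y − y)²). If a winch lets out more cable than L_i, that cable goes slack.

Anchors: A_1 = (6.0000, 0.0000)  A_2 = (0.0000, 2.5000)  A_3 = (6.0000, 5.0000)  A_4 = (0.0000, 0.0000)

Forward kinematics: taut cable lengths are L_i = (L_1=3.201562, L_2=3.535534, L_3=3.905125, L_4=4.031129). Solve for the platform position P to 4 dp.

expand ‖A_i−P‖²=L_i² and subtract eq 1 (q_i ≔ ‖A_i‖²−L_i²)
q_1 = 36.0000+0.0000−10.2500 = 25.7500
eq1−eq2 → [12.0000  -5.0000]·P = 32.0000
eq1−eq3 → [0.0000  -10.0000]·P = -20.0000
eq1−eq4 → [12.0000  0.0000]·P = 42.0000
2×2 solve → P = (3.5000, 2.0000)
check cable 4: ‖A_4−P‖² = 16.2500 ≈ L_4² = 16.2500 ✓

(3.5000, 2.0000)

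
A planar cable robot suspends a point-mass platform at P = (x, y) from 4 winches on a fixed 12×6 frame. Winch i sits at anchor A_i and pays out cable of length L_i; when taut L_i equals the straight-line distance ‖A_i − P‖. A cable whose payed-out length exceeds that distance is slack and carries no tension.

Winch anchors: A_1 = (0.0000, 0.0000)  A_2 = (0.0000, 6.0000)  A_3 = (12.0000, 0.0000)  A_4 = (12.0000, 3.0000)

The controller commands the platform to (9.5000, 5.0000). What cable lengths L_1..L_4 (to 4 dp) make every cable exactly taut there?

cable 1: Δx=-9.5000, Δy=-5.0000; L_1 = √(Δx²+Δy²) = 10.7355
cable 2: Δx=-9.5000, Δy=1.0000; L_2 = √(Δx²+Δy²) = 9.5525
cable 3: Δx=2.5000, Δy=-5.0000; L_3 = √(Δx²+Δy²) = 5.5902
cable 4: Δx=2.5000, Δy=-2.0000; L_4 = √(Δx²+Δy²) = 3.2016

(10.7355, 9.5525, 5.5902, 3.2016)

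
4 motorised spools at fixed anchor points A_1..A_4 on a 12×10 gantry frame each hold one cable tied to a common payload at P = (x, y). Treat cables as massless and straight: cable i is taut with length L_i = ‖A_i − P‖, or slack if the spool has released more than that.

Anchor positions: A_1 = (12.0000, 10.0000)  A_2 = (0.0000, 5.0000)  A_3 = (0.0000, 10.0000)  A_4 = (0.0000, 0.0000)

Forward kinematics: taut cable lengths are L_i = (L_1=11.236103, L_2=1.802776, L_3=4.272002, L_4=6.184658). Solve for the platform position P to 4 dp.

(1.5000, 6.0000)

circle eqns → linear via eq_j − eq_1; set q_j = A_j·A_j − L_j²
q_1 = 144.0000+100.0000−126.2500 = 117.7500
24.0000·x + 10.0000·y = q_1−q_2 = 96.0000
24.0000·x + 0.0000·y = q_1−q_3 = 36.0000
24.0000·x + 20.0000·y = q_1−q_4 = 156.0000
solve first two rows → x=1.5000, y=6.0000
check cable 4: ‖A_4−P‖² = 38.2500 ≈ L_4² = 38.2500 ✓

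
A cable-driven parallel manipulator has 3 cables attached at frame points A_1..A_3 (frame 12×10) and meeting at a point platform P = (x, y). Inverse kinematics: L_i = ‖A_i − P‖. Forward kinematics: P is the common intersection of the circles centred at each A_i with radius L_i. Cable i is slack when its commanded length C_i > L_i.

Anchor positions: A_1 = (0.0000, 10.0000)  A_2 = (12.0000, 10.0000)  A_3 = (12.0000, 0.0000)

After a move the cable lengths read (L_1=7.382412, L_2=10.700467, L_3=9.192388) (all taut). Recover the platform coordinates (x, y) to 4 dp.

each cable: (A_i−P)·(A_i−P) = L_i²; let k_i = ‖A_i‖²−L_i²
k_1 = 0.0000+100.0000−54.5000 = 45.5000
row 1: -24.0000x + 0.0000y = -84.0000  (k_2=129.5000)
row 2: -24.0000x + 20.0000y = -14.0000  (k_3=59.5000)
Cramer on rows 1–2 → x = 3.5000, y = 3.5000

(3.5000, 3.5000)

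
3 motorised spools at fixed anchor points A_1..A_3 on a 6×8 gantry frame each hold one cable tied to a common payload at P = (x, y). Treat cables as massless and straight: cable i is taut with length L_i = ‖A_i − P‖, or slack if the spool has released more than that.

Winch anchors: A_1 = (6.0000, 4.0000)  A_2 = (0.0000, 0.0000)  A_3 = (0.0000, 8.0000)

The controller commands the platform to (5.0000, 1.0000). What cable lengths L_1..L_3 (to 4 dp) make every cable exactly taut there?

cable 1: Δx=1.0000, Δy=3.0000; L_1 = √(Δx²+Δy²) = 3.1623
cable 2: Δx=-5.0000, Δy=-1.0000; L_2 = √(Δx²+Δy²) = 5.0990
cable 3: Δx=-5.0000, Δy=7.0000; L_3 = √(Δx²+Δy²) = 8.6023

(3.1623, 5.0990, 8.6023)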